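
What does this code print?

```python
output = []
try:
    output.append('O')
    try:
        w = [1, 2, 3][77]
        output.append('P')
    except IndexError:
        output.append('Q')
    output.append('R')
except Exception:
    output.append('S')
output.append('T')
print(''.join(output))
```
OQRT

Inner exception caught by inner handler, outer continues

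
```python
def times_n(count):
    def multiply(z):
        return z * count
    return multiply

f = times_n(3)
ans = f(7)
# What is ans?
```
21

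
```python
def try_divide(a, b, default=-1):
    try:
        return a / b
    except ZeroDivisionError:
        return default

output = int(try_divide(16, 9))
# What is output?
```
1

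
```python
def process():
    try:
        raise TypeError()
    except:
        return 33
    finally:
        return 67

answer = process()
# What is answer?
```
67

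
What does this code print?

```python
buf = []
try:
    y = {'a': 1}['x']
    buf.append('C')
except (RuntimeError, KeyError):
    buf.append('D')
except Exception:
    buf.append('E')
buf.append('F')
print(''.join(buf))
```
DF

KeyError matches tuple containing it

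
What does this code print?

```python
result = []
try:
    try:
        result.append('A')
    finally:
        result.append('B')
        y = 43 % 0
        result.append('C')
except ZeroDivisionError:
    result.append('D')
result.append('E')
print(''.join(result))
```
ABDE

Exception in inner finally caught by outer except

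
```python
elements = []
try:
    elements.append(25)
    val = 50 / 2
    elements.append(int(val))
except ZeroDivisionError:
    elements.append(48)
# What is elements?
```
[25, 25]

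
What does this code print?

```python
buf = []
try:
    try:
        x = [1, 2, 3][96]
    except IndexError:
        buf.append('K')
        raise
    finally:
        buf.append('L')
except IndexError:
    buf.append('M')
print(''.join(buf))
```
KLM

finally runs before re-raised exception propagates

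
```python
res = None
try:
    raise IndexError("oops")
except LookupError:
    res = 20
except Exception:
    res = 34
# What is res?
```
20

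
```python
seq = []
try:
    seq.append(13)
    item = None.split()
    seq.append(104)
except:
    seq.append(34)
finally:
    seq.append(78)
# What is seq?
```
[13, 34, 78]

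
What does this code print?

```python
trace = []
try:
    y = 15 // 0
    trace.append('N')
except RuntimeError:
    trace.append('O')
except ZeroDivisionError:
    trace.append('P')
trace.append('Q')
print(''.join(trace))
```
PQ

ZeroDivisionError is caught by its specific handler, not RuntimeError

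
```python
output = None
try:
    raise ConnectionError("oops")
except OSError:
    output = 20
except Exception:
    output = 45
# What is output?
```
20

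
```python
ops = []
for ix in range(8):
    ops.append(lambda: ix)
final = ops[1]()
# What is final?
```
7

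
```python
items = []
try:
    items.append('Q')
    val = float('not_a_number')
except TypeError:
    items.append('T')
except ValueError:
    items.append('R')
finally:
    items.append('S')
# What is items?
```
['Q', 'R', 'S']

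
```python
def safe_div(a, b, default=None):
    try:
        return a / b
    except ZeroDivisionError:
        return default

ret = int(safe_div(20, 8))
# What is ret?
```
2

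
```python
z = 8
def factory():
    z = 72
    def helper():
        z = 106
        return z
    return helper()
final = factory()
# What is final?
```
106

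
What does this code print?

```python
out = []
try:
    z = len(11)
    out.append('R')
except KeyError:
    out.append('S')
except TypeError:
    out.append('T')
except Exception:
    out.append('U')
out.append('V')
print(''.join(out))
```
TV

TypeError matches before generic Exception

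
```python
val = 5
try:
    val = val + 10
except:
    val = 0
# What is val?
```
15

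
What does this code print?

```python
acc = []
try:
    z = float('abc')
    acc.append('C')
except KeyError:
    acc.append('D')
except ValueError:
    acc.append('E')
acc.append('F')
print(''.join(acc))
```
EF

ValueError is caught by its specific handler, not KeyError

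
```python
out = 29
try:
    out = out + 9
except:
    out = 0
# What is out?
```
38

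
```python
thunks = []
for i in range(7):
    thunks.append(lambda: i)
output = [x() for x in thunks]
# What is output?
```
[6, 6, 6, 6, 6, 6, 6]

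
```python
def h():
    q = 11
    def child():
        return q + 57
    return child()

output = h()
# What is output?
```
68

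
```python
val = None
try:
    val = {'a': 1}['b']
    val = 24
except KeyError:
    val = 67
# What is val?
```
67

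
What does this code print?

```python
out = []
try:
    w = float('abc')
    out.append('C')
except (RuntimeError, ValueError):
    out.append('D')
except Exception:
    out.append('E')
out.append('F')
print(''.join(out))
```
DF

ValueError matches tuple containing it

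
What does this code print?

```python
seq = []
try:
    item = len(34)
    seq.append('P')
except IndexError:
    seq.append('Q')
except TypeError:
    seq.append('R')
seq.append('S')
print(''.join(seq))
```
RS

TypeError is caught by its specific handler, not IndexError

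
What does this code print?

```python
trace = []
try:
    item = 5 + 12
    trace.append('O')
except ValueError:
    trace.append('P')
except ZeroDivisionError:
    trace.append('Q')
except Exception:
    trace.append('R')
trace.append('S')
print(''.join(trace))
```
OS

No exception, try block completes normally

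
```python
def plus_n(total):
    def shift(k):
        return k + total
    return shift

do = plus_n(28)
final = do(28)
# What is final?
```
56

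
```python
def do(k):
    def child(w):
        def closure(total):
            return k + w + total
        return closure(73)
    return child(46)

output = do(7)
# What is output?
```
126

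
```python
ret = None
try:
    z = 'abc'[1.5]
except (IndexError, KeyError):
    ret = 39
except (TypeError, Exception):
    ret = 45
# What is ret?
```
45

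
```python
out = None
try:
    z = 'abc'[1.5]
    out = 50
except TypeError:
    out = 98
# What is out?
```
98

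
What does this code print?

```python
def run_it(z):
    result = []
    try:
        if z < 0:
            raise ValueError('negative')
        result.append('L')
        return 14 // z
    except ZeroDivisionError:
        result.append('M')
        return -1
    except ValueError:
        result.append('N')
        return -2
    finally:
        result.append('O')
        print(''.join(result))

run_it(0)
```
LMO

z=0 causes ZeroDivisionError, caught, finally prints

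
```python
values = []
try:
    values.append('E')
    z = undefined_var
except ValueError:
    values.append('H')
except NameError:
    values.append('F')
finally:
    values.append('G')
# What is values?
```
['E', 'F', 'G']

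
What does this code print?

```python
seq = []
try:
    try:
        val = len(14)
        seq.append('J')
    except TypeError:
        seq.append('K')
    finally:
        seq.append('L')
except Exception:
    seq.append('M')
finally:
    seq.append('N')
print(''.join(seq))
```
KLN

Both finally blocks run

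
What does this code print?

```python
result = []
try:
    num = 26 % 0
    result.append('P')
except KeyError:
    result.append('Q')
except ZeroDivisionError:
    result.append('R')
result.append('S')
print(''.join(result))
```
RS

ZeroDivisionError is caught by its specific handler, not KeyError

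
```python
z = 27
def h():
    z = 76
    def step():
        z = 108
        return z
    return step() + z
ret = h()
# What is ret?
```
184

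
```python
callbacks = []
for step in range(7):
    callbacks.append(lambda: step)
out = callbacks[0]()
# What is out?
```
6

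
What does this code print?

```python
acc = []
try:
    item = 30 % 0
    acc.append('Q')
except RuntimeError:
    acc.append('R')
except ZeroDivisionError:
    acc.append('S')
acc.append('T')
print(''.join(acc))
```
ST

ZeroDivisionError is caught by its specific handler, not RuntimeError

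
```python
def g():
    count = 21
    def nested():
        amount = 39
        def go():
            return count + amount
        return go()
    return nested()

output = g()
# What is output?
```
60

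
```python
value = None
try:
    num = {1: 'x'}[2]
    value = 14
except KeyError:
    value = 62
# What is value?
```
62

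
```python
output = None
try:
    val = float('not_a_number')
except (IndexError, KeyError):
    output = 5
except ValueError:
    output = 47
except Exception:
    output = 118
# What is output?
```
47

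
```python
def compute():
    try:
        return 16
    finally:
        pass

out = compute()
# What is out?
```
16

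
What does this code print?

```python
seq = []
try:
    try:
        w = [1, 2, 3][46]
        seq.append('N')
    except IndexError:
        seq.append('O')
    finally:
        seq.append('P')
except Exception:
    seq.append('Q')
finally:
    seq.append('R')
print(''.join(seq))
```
OPR

Both finally blocks run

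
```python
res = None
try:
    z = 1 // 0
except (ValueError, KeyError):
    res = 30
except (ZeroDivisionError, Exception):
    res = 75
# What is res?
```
75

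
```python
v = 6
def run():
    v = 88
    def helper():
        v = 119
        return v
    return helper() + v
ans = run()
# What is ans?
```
207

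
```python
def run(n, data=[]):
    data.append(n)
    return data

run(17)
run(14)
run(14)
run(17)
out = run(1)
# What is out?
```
[17, 14, 14, 17, 1]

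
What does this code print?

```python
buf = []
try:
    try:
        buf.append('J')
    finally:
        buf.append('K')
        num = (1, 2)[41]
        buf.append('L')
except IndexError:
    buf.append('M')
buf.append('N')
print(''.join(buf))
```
JKMN

Exception in inner finally caught by outer except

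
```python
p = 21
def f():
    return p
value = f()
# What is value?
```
21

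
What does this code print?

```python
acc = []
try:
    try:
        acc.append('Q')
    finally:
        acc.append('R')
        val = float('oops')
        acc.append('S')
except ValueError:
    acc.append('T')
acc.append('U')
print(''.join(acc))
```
QRTU

Exception in inner finally caught by outer except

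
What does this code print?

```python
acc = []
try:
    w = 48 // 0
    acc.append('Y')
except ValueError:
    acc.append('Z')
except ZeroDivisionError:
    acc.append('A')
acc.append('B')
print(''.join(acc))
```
AB

ZeroDivisionError is caught by its specific handler, not ValueError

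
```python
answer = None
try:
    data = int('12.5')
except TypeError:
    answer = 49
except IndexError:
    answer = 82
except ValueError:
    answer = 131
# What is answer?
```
131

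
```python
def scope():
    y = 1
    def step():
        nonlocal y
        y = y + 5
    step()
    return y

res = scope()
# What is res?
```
6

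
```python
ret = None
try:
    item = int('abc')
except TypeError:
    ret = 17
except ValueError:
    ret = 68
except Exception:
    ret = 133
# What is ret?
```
68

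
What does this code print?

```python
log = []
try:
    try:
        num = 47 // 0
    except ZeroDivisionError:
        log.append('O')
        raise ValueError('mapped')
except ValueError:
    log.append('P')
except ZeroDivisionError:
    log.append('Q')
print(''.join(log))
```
OP

New ValueError raised, caught by outer ValueError handler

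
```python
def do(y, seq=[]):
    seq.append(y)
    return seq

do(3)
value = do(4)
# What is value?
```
[3, 4]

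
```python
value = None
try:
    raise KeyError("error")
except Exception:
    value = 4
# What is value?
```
4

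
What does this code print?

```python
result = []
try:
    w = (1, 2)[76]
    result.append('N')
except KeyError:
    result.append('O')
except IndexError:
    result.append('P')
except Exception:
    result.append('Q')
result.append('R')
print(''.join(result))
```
PR

IndexError matches before generic Exception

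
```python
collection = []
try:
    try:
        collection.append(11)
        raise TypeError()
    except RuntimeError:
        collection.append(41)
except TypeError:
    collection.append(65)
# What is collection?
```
[11, 65]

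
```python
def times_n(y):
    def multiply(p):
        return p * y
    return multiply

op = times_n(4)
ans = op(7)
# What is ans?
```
28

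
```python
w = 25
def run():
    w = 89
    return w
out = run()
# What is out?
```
89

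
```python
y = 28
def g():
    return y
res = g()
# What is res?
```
28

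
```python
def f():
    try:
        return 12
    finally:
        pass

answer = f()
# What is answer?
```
12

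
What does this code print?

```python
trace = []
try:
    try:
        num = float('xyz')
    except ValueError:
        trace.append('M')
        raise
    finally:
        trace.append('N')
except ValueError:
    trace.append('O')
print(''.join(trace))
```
MNO

finally runs before re-raised exception propagates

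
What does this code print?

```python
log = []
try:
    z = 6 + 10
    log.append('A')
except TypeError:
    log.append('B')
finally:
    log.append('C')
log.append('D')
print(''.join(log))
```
ACD

finally runs after normal execution too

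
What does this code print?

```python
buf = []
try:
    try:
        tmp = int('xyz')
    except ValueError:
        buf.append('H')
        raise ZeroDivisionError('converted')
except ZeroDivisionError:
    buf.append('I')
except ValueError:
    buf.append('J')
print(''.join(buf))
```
HI

New ZeroDivisionError raised, caught by outer ZeroDivisionError handler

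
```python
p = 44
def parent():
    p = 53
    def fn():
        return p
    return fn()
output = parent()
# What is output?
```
53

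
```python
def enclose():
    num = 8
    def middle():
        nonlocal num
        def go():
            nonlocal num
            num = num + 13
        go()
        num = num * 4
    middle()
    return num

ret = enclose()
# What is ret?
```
84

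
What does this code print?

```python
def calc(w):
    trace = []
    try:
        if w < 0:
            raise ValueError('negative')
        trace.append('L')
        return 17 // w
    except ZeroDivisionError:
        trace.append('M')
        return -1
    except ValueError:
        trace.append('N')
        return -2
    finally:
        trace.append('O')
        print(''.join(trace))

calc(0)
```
LMO

w=0 causes ZeroDivisionError, caught, finally prints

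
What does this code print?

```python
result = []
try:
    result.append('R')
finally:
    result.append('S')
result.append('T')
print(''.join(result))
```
RST

try/finally without except, no exception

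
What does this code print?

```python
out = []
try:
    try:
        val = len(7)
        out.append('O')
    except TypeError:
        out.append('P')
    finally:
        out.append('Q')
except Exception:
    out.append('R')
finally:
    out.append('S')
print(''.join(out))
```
PQS

Both finally blocks run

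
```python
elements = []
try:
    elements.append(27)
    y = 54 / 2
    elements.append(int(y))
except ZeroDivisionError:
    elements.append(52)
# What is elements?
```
[27, 27]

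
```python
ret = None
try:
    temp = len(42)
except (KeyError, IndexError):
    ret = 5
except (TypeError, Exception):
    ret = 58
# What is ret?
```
58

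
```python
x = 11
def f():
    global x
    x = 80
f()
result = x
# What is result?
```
80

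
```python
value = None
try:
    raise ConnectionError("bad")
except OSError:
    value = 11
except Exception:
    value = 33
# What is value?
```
11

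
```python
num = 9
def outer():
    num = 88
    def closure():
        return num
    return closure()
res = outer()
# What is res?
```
88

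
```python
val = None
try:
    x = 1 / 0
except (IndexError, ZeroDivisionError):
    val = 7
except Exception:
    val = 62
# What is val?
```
7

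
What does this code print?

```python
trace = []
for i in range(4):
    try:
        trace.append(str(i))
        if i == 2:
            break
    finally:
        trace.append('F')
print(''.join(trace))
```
0F1F2F

finally runs even when breaking out of loop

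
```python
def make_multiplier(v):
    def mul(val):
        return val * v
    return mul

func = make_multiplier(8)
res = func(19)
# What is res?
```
152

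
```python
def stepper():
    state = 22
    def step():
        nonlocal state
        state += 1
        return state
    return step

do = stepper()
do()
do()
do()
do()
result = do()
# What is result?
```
27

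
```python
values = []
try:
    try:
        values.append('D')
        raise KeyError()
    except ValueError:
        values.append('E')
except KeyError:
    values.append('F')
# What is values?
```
['D', 'F']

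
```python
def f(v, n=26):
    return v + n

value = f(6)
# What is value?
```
32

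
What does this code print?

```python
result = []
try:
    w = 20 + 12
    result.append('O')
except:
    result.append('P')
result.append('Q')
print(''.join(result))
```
OQ

No exception, try block completes normally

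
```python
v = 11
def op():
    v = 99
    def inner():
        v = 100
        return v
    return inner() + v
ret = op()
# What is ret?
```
199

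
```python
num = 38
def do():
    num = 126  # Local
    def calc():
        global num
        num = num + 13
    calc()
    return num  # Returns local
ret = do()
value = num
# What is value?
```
51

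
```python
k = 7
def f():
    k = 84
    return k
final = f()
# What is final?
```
84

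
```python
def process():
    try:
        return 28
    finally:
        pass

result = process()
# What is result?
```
28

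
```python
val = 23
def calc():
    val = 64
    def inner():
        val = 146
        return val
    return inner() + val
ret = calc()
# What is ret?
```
210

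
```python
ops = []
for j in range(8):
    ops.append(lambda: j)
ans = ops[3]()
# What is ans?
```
7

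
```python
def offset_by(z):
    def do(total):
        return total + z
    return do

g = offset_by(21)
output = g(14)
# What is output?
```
35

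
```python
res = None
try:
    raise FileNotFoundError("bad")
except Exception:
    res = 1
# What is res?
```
1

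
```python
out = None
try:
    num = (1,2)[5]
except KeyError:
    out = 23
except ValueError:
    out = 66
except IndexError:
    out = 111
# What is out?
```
111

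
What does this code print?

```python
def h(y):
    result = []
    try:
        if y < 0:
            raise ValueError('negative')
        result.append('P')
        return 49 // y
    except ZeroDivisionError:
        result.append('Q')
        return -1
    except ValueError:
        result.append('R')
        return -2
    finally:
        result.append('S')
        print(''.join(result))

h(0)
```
PQS

y=0 causes ZeroDivisionError, caught, finally prints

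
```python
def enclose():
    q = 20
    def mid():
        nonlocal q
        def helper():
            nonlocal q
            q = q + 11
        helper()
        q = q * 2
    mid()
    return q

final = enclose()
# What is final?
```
62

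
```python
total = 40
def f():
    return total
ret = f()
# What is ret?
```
40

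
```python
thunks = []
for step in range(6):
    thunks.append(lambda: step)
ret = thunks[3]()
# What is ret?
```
5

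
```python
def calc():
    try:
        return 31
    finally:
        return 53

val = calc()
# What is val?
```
53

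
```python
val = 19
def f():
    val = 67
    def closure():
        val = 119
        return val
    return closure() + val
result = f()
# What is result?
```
186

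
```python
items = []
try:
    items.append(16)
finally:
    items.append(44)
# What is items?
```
[16, 44]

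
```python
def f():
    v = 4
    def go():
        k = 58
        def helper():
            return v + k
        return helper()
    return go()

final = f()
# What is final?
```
62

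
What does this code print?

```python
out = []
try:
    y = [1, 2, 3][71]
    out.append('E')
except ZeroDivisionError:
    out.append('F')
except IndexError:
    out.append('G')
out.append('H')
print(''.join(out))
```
GH

IndexError is caught by its specific handler, not ZeroDivisionError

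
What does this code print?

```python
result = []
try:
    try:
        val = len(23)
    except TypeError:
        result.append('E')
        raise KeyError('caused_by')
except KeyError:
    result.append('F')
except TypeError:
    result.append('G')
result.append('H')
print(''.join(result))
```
EFH

KeyError raised and caught, original TypeError not re-raised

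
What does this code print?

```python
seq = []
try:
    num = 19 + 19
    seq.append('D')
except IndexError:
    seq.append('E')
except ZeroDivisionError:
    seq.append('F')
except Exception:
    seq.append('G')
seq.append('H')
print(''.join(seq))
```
DH

No exception, try block completes normally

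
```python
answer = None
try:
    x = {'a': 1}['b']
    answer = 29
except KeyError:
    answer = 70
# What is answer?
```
70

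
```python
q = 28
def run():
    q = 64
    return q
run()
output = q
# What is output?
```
28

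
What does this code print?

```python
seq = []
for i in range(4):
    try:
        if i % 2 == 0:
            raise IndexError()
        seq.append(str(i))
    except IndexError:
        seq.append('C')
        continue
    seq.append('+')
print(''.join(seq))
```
C1+C3+

continue in except skips rest of loop body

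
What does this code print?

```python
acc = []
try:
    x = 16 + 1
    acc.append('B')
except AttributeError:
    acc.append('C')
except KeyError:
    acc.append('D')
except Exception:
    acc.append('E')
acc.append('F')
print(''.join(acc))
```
BF

No exception, try block completes normally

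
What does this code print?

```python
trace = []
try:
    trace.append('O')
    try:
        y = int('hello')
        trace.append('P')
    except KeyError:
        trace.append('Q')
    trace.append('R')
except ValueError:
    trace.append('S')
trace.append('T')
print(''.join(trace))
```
OST

Inner handler doesn't match, propagates to outer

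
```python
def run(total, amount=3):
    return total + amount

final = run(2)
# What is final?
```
5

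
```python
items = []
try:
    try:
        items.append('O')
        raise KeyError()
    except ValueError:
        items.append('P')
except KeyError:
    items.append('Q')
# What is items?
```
['O', 'Q']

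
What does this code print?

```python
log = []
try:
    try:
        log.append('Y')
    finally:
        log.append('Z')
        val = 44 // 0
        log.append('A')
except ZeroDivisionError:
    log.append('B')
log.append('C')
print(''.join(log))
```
YZBC

Exception in inner finally caught by outer except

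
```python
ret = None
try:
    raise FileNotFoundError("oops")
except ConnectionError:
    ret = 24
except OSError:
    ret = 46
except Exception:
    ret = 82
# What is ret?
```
46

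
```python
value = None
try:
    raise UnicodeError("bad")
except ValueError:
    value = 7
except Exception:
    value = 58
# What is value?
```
7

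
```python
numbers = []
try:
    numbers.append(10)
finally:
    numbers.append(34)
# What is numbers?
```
[10, 34]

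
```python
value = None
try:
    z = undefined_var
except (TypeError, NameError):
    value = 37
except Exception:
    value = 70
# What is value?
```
37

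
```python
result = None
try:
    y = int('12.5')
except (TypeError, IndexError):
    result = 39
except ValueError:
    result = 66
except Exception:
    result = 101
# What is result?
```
66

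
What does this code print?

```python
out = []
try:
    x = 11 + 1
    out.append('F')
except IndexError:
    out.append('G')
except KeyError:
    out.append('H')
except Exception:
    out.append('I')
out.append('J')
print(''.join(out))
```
FJ

No exception, try block completes normally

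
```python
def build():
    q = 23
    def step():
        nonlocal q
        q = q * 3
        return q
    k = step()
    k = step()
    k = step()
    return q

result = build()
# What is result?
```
621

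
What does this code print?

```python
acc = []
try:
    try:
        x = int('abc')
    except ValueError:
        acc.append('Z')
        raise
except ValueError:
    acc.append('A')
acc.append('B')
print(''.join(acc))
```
ZAB

raise without argument re-raises current exception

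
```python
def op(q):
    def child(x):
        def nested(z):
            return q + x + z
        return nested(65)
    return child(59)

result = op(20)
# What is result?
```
144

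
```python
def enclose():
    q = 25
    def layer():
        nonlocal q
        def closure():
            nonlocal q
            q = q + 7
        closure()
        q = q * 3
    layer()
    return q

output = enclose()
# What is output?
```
96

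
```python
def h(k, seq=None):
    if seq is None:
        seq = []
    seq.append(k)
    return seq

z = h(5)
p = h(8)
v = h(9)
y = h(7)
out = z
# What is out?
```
[5]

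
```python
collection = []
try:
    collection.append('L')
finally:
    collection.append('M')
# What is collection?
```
['L', 'M']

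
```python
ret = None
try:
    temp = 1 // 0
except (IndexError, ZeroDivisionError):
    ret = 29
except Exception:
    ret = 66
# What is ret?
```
29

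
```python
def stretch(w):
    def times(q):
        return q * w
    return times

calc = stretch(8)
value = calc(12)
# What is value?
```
96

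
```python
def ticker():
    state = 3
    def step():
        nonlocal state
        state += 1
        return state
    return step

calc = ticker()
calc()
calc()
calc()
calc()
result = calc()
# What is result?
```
8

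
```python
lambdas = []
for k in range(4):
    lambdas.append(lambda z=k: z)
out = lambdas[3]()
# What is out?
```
3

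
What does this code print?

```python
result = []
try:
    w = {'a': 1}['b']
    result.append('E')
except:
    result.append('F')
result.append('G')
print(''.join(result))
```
FG

Exception raised in try, caught by bare except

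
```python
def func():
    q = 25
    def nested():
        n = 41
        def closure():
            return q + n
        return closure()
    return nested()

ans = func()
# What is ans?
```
66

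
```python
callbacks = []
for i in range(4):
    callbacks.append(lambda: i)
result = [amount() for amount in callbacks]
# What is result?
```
[3, 3, 3, 3]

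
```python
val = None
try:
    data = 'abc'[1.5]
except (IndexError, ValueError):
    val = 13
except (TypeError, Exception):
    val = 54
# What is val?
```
54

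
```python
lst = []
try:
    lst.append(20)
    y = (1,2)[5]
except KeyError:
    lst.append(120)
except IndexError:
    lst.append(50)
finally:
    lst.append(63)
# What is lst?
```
[20, 50, 63]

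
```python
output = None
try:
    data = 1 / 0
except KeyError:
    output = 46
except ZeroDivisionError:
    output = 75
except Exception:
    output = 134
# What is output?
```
75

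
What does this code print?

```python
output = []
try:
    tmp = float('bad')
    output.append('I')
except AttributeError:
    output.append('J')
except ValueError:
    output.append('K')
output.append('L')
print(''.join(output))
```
KL

ValueError is caught by its specific handler, not AttributeError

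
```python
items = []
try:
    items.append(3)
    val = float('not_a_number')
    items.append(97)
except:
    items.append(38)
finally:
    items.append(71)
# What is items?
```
[3, 38, 71]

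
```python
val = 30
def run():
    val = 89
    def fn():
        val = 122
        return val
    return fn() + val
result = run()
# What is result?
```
211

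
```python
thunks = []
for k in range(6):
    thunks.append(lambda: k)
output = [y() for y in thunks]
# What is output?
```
[5, 5, 5, 5, 5, 5]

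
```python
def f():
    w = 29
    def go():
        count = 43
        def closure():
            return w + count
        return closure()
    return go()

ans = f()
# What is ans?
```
72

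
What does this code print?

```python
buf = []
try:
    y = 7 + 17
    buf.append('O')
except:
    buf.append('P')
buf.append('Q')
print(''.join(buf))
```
OQ

No exception, try block completes normally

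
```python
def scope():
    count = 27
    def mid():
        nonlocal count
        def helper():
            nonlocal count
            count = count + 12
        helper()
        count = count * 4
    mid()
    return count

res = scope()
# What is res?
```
156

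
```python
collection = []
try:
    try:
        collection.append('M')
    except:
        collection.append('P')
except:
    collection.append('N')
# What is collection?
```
['M']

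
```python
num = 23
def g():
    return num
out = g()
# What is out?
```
23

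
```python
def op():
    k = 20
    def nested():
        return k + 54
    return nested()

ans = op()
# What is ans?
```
74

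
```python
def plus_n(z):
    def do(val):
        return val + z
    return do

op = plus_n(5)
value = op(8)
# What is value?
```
13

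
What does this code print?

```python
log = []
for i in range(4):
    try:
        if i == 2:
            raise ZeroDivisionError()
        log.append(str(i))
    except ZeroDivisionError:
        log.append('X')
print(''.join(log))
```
01X3

Exception on i=2 caught, loop continues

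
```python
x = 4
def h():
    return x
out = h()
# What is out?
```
4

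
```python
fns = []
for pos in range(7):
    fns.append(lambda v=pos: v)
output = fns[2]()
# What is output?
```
2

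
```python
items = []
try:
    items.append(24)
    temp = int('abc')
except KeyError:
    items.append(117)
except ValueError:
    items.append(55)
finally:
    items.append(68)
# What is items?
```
[24, 55, 68]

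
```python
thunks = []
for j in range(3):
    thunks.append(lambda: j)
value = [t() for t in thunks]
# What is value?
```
[2, 2, 2]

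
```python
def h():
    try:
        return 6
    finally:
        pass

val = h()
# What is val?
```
6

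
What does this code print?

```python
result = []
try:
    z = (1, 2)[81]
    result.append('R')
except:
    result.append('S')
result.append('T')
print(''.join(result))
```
ST

Exception raised in try, caught by bare except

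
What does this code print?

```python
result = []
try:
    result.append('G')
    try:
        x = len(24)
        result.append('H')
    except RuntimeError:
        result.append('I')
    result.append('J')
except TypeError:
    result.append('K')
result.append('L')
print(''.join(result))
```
GKL

Inner handler doesn't match, propagates to outer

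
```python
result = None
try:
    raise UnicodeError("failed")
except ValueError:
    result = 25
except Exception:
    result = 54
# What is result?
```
25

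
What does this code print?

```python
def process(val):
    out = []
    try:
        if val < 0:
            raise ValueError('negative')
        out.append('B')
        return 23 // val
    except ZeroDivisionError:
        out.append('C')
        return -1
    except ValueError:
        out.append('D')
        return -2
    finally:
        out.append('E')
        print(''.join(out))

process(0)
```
BCE

val=0 causes ZeroDivisionError, caught, finally prints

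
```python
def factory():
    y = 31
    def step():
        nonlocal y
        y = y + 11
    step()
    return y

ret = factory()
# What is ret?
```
42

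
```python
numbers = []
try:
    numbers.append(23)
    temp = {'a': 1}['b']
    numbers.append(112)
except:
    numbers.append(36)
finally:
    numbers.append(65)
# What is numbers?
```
[23, 36, 65]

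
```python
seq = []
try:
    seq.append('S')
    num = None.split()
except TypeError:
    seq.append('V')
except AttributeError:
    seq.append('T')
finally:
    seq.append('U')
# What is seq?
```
['S', 'T', 'U']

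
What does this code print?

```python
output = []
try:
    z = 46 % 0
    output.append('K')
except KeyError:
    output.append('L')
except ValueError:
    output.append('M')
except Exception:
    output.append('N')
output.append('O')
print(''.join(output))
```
NO

ZeroDivisionError not specifically caught, falls to Exception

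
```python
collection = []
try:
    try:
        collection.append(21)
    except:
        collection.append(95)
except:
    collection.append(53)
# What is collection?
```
[21]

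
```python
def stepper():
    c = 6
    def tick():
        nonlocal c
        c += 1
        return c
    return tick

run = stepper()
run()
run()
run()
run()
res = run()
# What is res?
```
11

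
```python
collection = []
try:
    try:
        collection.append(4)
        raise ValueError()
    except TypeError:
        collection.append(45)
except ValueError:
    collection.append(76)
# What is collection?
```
[4, 76]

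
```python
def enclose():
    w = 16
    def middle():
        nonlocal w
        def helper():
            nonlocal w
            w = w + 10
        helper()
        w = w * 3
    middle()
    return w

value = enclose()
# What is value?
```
78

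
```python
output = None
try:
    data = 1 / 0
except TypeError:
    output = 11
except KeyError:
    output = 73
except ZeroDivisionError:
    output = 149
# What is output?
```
149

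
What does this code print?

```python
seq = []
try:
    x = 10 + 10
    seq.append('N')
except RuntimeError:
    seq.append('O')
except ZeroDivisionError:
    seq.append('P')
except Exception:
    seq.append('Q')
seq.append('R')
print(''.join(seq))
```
NR

No exception, try block completes normally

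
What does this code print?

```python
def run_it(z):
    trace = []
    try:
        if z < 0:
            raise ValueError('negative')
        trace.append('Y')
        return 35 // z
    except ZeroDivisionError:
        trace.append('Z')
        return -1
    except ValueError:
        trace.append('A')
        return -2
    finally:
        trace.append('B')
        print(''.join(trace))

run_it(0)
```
YZB

z=0 causes ZeroDivisionError, caught, finally prints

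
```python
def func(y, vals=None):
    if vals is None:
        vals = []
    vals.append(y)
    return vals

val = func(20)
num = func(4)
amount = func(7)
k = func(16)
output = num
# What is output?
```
[4]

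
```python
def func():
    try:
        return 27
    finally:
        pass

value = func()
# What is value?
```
27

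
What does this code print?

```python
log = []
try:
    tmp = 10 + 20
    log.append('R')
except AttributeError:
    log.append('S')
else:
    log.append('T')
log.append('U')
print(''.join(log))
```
RTU

else block runs when no exception occurs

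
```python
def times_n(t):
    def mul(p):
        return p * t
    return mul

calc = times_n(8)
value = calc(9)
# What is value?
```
72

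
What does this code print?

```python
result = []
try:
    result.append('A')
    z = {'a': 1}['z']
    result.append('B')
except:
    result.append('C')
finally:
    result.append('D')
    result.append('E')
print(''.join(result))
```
ACDE

Code before exception runs, then except, then all of finally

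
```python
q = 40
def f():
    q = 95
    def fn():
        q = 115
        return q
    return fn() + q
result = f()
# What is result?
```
210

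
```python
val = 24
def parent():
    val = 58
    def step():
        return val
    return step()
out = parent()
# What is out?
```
58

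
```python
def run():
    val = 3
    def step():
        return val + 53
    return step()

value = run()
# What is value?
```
56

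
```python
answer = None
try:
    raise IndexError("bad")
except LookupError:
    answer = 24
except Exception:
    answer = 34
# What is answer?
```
24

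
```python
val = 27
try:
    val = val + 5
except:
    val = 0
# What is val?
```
32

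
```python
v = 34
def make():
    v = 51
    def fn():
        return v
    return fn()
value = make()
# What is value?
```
51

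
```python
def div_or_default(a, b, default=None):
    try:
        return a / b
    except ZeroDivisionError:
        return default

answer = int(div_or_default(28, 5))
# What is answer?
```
5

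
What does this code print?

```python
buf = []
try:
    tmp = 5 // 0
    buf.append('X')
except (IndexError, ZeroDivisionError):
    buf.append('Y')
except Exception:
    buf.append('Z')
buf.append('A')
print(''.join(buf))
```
YA

ZeroDivisionError matches tuple containing it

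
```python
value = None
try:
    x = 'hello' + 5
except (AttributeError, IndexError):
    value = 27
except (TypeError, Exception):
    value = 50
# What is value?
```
50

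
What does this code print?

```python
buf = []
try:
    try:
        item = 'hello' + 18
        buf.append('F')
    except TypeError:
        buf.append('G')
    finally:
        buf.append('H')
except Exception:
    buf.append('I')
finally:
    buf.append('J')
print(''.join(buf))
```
GHJ

Both finally blocks run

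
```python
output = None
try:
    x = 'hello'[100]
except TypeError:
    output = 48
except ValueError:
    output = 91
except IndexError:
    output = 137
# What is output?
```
137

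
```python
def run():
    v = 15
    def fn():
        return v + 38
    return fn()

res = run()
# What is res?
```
53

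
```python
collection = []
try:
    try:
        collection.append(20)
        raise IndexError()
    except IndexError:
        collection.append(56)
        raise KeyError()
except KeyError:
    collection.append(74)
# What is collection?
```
[20, 56, 74]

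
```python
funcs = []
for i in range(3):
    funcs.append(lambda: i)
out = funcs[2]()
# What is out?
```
2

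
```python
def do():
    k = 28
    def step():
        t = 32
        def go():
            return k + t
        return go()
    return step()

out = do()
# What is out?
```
60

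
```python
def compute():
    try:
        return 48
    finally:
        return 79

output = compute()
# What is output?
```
79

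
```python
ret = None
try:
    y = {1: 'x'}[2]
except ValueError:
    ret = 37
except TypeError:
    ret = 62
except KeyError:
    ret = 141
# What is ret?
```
141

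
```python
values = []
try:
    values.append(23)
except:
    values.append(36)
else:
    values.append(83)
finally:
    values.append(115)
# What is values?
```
[23, 83, 115]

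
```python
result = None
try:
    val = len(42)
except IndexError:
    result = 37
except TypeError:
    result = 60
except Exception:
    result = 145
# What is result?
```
60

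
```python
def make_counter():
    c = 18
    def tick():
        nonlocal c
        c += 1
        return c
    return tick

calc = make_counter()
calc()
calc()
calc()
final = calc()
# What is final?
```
22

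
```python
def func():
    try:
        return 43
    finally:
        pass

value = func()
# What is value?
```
43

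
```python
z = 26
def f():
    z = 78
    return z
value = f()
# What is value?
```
78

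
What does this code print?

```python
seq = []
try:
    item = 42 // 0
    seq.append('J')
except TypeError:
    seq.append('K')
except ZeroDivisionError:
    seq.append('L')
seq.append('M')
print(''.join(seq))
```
LM

ZeroDivisionError is caught by its specific handler, not TypeError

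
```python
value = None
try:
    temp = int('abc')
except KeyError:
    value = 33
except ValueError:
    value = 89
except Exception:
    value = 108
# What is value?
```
89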